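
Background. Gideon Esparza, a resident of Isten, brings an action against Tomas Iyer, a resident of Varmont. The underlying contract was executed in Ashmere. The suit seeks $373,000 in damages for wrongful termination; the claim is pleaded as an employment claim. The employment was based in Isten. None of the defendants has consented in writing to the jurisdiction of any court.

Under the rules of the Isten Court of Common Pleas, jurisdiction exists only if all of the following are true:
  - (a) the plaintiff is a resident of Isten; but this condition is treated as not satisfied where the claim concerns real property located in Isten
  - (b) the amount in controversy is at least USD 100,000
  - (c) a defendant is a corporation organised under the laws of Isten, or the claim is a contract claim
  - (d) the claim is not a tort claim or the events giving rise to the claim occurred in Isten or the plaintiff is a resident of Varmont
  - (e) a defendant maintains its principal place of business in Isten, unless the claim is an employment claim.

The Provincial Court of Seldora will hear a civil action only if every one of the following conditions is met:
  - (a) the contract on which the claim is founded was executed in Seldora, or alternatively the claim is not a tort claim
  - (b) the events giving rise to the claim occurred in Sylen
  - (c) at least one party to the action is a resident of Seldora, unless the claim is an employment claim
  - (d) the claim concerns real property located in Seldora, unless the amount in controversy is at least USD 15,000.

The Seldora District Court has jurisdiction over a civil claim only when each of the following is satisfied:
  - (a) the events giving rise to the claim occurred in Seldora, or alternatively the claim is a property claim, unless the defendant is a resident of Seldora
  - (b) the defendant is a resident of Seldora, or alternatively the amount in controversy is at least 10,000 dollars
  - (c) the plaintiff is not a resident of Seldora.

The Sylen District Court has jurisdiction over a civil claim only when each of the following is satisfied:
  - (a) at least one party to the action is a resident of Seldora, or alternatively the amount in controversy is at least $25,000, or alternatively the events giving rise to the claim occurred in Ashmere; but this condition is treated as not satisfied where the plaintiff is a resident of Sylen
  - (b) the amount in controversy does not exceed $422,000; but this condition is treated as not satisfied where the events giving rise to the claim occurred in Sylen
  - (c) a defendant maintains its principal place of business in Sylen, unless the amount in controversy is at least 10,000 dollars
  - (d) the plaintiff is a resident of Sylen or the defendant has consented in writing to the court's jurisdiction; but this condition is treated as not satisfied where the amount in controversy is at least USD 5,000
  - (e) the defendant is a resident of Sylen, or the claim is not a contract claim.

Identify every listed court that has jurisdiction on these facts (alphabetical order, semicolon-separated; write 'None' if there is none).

None

The Isten Court of Common Pleas:
  (a) The plaintiff resides in Isten. The carve-out does not apply: the claim does not concern real property. Satisfied.
  (b) The amount in controversy is 373,000 dollars, which meets the 100,000 dollars floor. Condition met.
  (c) No defendant is a corporation; the claim is an employment claim, not a contract claim — every alternative fails. Fails.
  (d) The claim is an employment claim, not a tort claim — that alternative is enough. Satisfied.
  (e) No defendant is a corporation. But the claim is an employment claim, and the 'unless' clause therefore excuses the requirement. Met.
  → No jurisdiction.
The Provincial Court of Seldora:
  (a) The claim is an employment claim, not a tort claim, so this disjunct is met. Condition met.
  (b) The operative events occurred in Isten, not Sylen. Not satisfied.
  (c) No party resides in Seldora. However, the claim is an employment claim, so the 'unless' proviso supplies this condition. Condition met.
  (d) The claim does not concern real property. But the amount in controversy is 373,000 dollars, which meets the $15,000 floor, and the 'unless' clause therefore excuses the requirement. Met.
  → Not every requirement is met — no jurisdiction.
The Seldora District Court:
  (a) The operative events occurred in Isten, not Seldora; the claim is an employment claim, not a property claim — none of the alternatives is met. And the defendant resides in Varmont, not Seldora, so the proviso does not save it. Condition not met.
  (b) The amount in controversy is USD 373,000, which meets the USD 10,000 floor — that alternative is enough. Satisfied.
  (c) The plaintiff resides in Isten, which is not Seldora. Met.
  → The court lacks jurisdiction.
The Sylen District Court:
  (a) The amount in controversy is USD 373,000, which meets the USD 25,000 floor, which satisfies one of the alternatives. The carve-out does not apply: the plaintiff resides in Isten, not Sylen. Satisfied.
  (b) The amount in controversy is USD 373,000, within the $422,000 ceiling. And the carve-out is inapplicable — the operative events occurred in Isten, not Sylen. Met.
  (c) No defendant is a corporation. But the amount in controversy is $373,000, which meets the 10,000 dollars floor, and the 'unless' clause therefore excuses the requirement. Satisfied.
  (d) The plaintiff resides in Isten, not Sylen; no such written consent has been filed — every alternative fails. Not satisfied.
  (e) The claim is an employment claim, not a contract claim, so this disjunct is met. Met.
  → The court lacks jurisdiction.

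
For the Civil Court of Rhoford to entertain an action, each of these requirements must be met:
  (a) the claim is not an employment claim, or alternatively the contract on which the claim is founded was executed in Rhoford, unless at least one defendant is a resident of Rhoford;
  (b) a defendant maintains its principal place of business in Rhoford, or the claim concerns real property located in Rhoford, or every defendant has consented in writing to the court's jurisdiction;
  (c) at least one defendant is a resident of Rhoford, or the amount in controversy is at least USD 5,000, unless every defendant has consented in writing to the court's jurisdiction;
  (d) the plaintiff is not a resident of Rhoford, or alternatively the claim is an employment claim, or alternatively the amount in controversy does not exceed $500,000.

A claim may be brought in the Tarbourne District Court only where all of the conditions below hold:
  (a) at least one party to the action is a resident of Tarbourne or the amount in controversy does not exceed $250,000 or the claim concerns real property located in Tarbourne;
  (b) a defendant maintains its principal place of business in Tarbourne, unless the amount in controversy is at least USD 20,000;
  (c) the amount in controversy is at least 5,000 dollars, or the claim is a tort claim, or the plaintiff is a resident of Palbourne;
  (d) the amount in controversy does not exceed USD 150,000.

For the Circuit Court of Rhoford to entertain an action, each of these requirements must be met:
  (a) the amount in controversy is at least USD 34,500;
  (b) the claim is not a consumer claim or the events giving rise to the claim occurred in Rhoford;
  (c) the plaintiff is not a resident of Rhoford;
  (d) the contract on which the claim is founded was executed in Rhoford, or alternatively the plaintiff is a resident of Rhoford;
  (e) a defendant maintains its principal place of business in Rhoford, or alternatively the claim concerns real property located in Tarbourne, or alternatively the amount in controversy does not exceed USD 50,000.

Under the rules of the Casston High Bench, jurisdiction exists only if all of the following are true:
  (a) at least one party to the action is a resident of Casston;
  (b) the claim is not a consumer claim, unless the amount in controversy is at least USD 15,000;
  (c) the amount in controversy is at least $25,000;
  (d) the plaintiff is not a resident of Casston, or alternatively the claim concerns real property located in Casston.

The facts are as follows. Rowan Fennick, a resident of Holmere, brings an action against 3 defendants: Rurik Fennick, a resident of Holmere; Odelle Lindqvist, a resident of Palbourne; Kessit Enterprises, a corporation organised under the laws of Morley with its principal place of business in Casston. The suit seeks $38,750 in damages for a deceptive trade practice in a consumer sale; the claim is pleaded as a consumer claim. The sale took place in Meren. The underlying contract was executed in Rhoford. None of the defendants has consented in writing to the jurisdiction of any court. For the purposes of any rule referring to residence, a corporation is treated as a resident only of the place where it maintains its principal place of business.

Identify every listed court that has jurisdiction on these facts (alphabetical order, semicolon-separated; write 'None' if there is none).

The Civil Court of Rhoford:
  (a) The claim is a consumer claim, not an employment claim, so one alternative holds. Condition met.
  (b) The corporate defendant(s) have their principal place of business in Casston, not Rhoford; the claim does not concern real property; no such written consent has been filed — every alternative fails. Not met.
  (c) The amount in controversy is $38,750, which meets the $5,000 floor, which satisfies one of the alternatives. Condition met.
  (d) The plaintiff resides in Holmere, which is not Rhoford, so this disjunct is met. Met.
  → The court lacks jurisdiction.
The Tarbourne District Court:
  (a) The amount in controversy is $38,750, within the USD 250,000 ceiling, so one alternative holds. Condition met.
  (b) The corporate defendant(s) have their principal place of business in Casston, not Tarbourne. But the amount in controversy is $38,750, which meets the $20,000 floor, and the 'unless' clause therefore excuses the requirement. Satisfied.
  (c) The amount in controversy is 38,750 dollars, which meets the 5,000 dollars floor — that alternative is enough. Satisfied.
  (d) The amount in controversy is USD 38,750, within the 150,000 dollars ceiling. Condition met.
  → All conditions met; jurisdiction exists.
The Circuit Court of Rhoford:
  (a) The amount in controversy is 38,750 dollars, which meets the $34,500 floor. Satisfied.
  (b) The claim is a consumer claim; the operative events occurred in Meren, not Rhoford — no alternative holds. Fails.
  (c) The plaintiff resides in Holmere, which is not Rhoford. Condition met.
  (d) The contract was executed in Rhoford, which satisfies one of the alternatives. Met.
  (e) The amount in controversy is 38,750 dollars, within the 50,000 dollars ceiling — that alternative is enough. Met.
  → Not every requirement is met — no jurisdiction.
The Casston High Bench:
  (a) Kessit Enterprises resides in Casston. Condition met.
  (b) The claim is a consumer claim. However, the amount in controversy is USD 38,750, which meets the $15,000 floor, so the 'unless' proviso supplies this condition. Condition met.
  (c) The amount in controversy is $38,750, which meets the USD 25,000 floor. Met.
  (d) The plaintiff resides in Holmere, which is not Casston, which satisfies one of the alternatives. Satisfied.
  → Jurisdiction lies.

the Casston High Bench; the Tarbourne District Court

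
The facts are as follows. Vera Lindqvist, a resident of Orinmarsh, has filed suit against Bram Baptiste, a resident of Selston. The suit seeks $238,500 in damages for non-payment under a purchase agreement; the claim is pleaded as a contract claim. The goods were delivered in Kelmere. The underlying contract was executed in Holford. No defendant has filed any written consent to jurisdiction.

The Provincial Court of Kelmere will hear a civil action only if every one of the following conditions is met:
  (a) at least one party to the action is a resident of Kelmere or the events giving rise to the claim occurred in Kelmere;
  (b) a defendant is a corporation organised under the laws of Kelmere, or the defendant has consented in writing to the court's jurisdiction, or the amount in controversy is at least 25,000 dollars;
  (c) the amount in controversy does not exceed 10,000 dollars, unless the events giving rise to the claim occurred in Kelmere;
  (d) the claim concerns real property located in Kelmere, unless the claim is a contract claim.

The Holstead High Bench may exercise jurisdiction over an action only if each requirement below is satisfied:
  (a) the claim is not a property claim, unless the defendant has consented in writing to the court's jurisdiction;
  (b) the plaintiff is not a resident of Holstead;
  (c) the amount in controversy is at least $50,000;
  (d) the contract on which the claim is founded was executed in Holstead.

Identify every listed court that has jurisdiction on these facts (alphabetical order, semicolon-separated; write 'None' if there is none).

the Provincial Court of Kelmere

The Provincial Court of Kelmere:
  (a) The operative events occurred in Kelmere, so one alternative holds. Satisfied.
  (b) The amount in controversy is 238,500 dollars, which meets the 25,000 dollars floor, so one alternative holds. Condition met.
  (c) The amount in controversy is $238,500, above the USD 10,000 ceiling. The proviso rescues it, though: the operative events occurred in Kelmere. Satisfied.
  (d) The claim does not concern real property. But the claim is a contract claim, and the 'unless' clause therefore excuses the requirement. Condition met.
  → The court has jurisdiction.
The Holstead High Bench:
  (a) The claim is a contract claim, not a property claim. Met.
  (b) The plaintiff resides in Orinmarsh, which is not Holstead. Condition met.
  (c) The amount in controversy is USD 238,500, which meets the USD 50,000 floor. Satisfied.
  (d) The contract was executed in Holford, not Holstead. Fails.
  → Not every requirement is met — no jurisdiction.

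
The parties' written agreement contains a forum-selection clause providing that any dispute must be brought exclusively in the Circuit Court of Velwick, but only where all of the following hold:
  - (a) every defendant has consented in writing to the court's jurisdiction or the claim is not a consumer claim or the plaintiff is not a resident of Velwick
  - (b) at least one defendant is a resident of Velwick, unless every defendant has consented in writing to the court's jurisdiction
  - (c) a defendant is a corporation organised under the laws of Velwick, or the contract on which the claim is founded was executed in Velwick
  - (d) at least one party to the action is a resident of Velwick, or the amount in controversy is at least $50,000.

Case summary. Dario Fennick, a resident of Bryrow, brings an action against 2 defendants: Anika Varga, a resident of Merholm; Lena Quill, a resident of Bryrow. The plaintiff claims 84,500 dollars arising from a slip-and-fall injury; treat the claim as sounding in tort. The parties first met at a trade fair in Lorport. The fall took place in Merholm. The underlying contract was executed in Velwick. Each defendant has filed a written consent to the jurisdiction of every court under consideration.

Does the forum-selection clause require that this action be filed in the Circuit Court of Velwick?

Yes

The Circuit Court of Velwick:
  (a) Every defendant has filed written consent — that alternative is enough. Met.
  (b) No defendant resides in Velwick (they reside in Merholm, Bryrow). However, every defendant has filed written consent, so the 'unless' proviso supplies this condition. Satisfied.
  (c) The contract was executed in Velwick, so this disjunct is met. Condition met.
  (d) The amount in controversy is $84,500, which meets the 50,000 dollars floor, which satisfies one of the alternatives. Satisfied.
  → Forum clause is triggered.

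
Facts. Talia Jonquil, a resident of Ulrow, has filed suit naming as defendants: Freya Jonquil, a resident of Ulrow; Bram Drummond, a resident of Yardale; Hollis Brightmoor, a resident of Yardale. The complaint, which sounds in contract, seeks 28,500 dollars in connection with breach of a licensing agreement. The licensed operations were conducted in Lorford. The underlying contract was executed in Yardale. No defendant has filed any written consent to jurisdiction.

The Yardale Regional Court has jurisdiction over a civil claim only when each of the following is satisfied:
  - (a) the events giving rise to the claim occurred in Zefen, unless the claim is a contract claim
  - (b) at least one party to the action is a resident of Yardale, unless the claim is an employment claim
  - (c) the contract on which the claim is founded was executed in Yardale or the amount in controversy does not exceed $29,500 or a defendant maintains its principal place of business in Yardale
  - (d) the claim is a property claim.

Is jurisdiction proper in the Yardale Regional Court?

No

The Yardale Regional Court:
  (a) The operative events occurred in Lorford, not Zefen. But the claim is a contract claim, and the 'unless' clause therefore excuses the requirement. Condition met.
  (b) Bram Drummond resides in Yardale. Satisfied.
  (c) The contract was executed in Yardale, so one alternative holds. Condition met.
  (d) The claim is a contract claim, not a property claim. Fails.
  → At least one condition fails; no jurisdiction.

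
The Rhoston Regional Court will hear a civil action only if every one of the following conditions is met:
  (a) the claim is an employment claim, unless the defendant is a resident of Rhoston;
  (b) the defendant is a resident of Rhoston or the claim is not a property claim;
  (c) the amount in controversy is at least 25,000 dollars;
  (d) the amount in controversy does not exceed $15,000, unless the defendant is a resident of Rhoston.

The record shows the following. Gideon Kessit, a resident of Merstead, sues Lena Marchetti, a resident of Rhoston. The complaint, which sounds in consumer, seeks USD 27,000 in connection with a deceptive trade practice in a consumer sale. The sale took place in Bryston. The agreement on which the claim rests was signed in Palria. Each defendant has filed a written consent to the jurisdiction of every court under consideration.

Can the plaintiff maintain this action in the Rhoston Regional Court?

Yes

The Rhoston Regional Court:
  (a) The claim is a consumer claim, not an employment claim. The proviso rescues it, though: the defendant resides in Rhoston. Satisfied.
  (b) The defendant resides in Rhoston, so this disjunct is met. Met.
  (c) The amount in controversy is $27,000, which meets the $25,000 floor. Condition met.
  (d) The amount in controversy is USD 27,000, above the $15,000 ceiling. But the defendant resides in Rhoston, and the 'unless' clause therefore excuses the requirement. Met.
  → All conditions met; jurisdiction exists.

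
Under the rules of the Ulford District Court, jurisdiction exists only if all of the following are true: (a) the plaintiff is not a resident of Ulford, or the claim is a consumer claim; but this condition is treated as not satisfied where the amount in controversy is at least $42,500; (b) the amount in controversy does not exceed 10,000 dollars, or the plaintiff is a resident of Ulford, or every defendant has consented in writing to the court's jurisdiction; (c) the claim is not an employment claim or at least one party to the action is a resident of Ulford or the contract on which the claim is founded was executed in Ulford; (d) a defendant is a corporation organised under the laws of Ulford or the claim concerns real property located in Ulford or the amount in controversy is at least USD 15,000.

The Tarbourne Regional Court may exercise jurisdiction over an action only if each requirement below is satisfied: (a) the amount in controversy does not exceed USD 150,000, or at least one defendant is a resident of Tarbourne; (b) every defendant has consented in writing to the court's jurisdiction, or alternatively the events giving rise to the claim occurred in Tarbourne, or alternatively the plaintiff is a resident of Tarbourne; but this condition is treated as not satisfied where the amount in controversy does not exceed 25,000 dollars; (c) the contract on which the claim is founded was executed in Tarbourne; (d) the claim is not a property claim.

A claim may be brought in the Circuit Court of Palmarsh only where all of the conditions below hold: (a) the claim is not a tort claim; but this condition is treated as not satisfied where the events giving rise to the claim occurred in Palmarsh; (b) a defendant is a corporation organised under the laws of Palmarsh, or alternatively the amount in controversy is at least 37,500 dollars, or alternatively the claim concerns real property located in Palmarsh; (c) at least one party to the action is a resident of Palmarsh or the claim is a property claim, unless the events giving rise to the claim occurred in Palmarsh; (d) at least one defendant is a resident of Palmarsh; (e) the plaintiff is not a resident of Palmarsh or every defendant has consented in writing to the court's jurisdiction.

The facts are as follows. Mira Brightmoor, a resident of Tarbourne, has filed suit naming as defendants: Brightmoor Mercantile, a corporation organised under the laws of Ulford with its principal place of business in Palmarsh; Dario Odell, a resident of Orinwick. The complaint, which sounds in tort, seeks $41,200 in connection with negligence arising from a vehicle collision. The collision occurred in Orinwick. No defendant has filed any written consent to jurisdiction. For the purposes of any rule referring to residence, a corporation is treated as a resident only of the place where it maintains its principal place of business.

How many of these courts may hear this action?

0

The Ulford District Court:
  (a) The plaintiff resides in Tarbourne, which is not Ulford, which satisfies one of the alternatives. The exception is not triggered, since the amount in controversy is $41,200, below the USD 42,500 floor. Condition met.
  (b) The amount in controversy is 41,200 dollars, above the $10,000 ceiling; the plaintiff resides in Tarbourne, not Ulford; no such written consent has been filed — every alternative fails. Fails.
  (c) The claim is a tort claim, not an employment claim, so one alternative holds. Met.
  (d) Brightmoor Mercantile is organised under the laws of Ulford, which satisfies one of the alternatives. Satisfied.
  → At least one condition fails; no jurisdiction.
The Tarbourne Regional Court:
  (a) The amount in controversy is 41,200 dollars, within the $150,000 ceiling, so this disjunct is met. Satisfied.
  (b) The plaintiff resides in Tarbourne — that alternative is enough. The carve-out does not apply: the amount in controversy is USD 41,200, above the 25,000 dollars ceiling. Met.
  (c) No contract (and hence no place of execution) is alleged. Not satisfied.
  (d) The claim is a tort claim, not a property claim. Condition met.
  → At least one condition fails; no jurisdiction.
The Circuit Court of Palmarsh:
  (a) The claim is a tort claim. Condition not met.
  (b) The amount in controversy is USD 41,200, which meets the USD 37,500 floor — that alternative is enough. Satisfied.
  (c) Brightmoor Mercantile resides in Palmarsh — that alternative is enough. Condition met.
  (d) Brightmoor Mercantile resides in Palmarsh. Met.
  (e) The plaintiff resides in Tarbourne, which is not Palmarsh, so this disjunct is met. Satisfied.
  → Not every requirement is met — no jurisdiction.
No court satisfies all of its conditions.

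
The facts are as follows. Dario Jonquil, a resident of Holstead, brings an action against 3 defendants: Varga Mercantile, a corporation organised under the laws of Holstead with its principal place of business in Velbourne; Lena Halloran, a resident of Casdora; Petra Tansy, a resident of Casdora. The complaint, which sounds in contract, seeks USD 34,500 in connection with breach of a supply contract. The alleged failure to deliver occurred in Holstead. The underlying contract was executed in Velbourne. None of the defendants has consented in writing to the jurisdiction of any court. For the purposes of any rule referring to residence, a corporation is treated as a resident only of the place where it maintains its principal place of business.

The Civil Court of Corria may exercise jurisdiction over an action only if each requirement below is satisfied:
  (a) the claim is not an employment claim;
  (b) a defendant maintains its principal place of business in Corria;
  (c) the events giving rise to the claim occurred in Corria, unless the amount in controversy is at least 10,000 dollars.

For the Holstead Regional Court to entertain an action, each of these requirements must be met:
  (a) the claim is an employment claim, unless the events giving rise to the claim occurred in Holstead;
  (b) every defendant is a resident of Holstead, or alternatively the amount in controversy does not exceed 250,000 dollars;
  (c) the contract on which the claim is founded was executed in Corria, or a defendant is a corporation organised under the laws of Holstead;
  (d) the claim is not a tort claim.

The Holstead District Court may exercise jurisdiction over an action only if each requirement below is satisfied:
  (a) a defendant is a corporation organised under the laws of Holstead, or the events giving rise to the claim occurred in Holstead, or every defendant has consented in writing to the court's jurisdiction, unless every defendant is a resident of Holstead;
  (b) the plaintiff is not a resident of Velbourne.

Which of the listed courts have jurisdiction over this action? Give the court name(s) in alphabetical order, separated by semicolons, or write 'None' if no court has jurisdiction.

the Holstead District Court; the Holstead Regional Court

The Civil Court of Corria:
  (a) The claim is a contract claim, not an employment claim. Satisfied.
  (b) The corporate defendant(s) have their principal place of business in Velbourne, not Corria. Condition not met.
  (c) The operative events occurred in Holstead, not Corria. The proviso rescues it, though: the amount in controversy is $34,500, which meets the USD 10,000 floor. Satisfied.
  → At least one condition fails; no jurisdiction.
The Holstead Regional Court:
  (a) The claim is a contract claim, not an employment claim. However, the operative events occurred in Holstead, so the 'unless' proviso supplies this condition. Condition met.
  (b) The amount in controversy is USD 34,500, within the USD 250,000 ceiling, so one alternative holds. Satisfied.
  (c) Varga Mercantile is organised under the laws of Holstead, so one alternative holds. Condition met.
  (d) The claim is a contract claim, not a tort claim. Met.
  → Jurisdiction lies.
The Holstead District Court:
  (a) Varga Mercantile is organised under the laws of Holstead — that alternative is enough. Met.
  (b) The plaintiff resides in Holstead, which is not Velbourne. Satisfied.
  → The court has jurisdiction.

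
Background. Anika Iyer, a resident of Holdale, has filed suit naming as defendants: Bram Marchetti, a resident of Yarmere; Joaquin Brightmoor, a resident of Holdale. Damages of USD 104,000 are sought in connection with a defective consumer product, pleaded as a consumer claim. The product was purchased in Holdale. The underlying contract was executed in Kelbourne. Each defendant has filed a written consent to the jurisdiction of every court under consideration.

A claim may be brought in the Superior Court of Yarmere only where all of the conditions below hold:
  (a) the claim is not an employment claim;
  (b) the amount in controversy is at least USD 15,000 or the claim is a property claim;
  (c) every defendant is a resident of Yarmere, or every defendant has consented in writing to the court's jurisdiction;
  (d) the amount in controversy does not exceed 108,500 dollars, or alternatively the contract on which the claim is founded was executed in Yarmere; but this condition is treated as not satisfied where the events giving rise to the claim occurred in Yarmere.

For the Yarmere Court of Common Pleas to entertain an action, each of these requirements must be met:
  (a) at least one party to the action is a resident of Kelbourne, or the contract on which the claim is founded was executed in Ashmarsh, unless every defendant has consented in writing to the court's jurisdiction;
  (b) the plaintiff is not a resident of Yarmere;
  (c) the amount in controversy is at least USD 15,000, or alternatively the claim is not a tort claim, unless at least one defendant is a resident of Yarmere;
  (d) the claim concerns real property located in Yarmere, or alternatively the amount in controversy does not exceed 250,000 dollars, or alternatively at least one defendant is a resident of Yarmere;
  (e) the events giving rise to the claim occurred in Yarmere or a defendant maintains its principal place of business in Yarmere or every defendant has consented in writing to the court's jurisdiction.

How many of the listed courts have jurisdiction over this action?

2

The Superior Court of Yarmere:
  (a) The claim is a consumer claim, not an employment claim. Condition met.
  (b) The amount in controversy is USD 104,000, which meets the 15,000 dollars floor, so this disjunct is met. Met.
  (c) Every defendant has filed written consent, so one alternative holds. Met.
  (d) The amount in controversy is $104,000, within the $108,500 ceiling, which satisfies one of the alternatives. The carve-out does not apply: the operative events occurred in Holdale, not Yarmere. Condition met.
  → Jurisdiction lies.
The Yarmere Court of Common Pleas:
  (a) No party resides in Kelbourne; the contract was executed in Kelbourne, not Ashmarsh — every alternative fails. But every defendant has filed written consent, and the 'unless' clause therefore excuses the requirement. Condition met.
  (b) The plaintiff resides in Holdale, which is not Yarmere. Met.
  (c) The amount in controversy is $104,000, which meets the 15,000 dollars floor, so this disjunct is met. Satisfied.
  (d) The amount in controversy is USD 104,000, within the USD 250,000 ceiling, so this disjunct is met. Met.
  (e) Every defendant has filed written consent, so this disjunct is met. Condition met.
  → All conditions met; jurisdiction exists.
Courts with jurisdiction: the Superior Court of Yarmere, the Yarmere Court of Common Pleas — 2 in total.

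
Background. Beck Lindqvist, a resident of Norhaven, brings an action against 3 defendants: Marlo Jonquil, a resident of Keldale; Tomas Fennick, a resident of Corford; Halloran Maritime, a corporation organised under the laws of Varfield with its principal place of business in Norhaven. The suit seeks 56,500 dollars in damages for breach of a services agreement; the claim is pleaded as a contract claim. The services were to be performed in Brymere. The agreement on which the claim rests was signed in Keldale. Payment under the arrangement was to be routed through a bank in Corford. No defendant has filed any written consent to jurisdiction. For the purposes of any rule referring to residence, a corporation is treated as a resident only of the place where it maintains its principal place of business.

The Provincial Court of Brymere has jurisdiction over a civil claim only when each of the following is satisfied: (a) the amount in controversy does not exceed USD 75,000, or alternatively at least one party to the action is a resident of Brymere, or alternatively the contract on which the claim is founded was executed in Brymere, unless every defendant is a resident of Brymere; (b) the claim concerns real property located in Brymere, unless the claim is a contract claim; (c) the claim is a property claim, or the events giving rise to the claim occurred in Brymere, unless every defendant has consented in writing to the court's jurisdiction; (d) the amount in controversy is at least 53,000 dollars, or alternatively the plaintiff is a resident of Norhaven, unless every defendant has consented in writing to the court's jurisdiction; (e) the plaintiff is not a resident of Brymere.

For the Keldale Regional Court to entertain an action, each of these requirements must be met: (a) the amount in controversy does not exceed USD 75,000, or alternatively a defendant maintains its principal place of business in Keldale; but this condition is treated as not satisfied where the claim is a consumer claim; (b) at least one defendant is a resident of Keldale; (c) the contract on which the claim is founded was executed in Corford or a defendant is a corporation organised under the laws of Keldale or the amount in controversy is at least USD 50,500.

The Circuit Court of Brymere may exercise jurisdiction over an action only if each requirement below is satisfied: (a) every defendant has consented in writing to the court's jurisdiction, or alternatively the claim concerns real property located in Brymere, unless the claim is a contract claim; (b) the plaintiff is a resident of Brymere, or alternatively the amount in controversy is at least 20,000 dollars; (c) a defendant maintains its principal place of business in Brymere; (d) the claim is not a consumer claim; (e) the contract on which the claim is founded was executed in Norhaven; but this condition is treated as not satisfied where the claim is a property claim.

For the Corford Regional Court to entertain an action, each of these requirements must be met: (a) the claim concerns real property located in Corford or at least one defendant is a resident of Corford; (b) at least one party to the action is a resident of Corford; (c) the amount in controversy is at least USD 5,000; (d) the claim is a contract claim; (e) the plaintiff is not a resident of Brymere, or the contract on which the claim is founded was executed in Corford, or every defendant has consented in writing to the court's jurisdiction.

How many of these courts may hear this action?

The Provincial Court of Brymere:
  (a) The amount in controversy is 56,500 dollars, within the $75,000 ceiling, which satisfies one of the alternatives. Satisfied.
  (b) The claim does not concern real property. The proviso rescues it, though: the claim is a contract claim. Satisfied.
  (c) The operative events occurred in Brymere, so this disjunct is met. Satisfied.
  (d) The amount in controversy is USD 56,500, which meets the USD 53,000 floor, so one alternative holds. Condition met.
  (e) The plaintiff resides in Norhaven, which is not Brymere. Met.
  → All conditions met; jurisdiction exists.
The Keldale Regional Court:
  (a) The amount in controversy is USD 56,500, within the USD 75,000 ceiling, so one alternative holds. And the carve-out is inapplicable — the claim is a contract claim, not a consumer claim. Satisfied.
  (b) Marlo Jonquil resides in Keldale. Satisfied.
  (c) The amount in controversy is $56,500, which meets the $50,500 floor, so this disjunct is met. Condition met.
  → Every requirement is satisfied — jurisdiction.
The Circuit Court of Brymere:
  (a) No such written consent has been filed; the claim does not concern real property — none of the alternatives is met. However, the claim is a contract claim, so the 'unless' proviso supplies this condition. Condition met.
  (b) The amount in controversy is 56,500 dollars, which meets the $20,000 floor — that alternative is enough. Condition met.
  (c) The corporate defendant(s) have their principal place of business in Norhaven, not Brymere. Condition not met.
  (d) The claim is a contract claim, not a consumer claim. Satisfied.
  (e) The contract was executed in Keldale, not Norhaven. Condition not met.
  → No jurisdiction.
The Corford Regional Court:
  (a) Tomas Fennick resides in Corford, so one alternative holds. Met.
  (b) Tomas Fennick resides in Corford. Met.
  (c) The amount in controversy is USD 56,500, which meets the $5,000 floor. Satisfied.
  (d) The claim is a contract claim. Condition met.
  (e) The plaintiff resides in Norhaven, which is not Brymere, so this disjunct is met. Satisfied.
  → All conditions met; jurisdiction exists.
Courts with jurisdiction: the Provincial Court of Brymere, the Keldale Regional Court, the Corford Regional Court — 3 in total.

3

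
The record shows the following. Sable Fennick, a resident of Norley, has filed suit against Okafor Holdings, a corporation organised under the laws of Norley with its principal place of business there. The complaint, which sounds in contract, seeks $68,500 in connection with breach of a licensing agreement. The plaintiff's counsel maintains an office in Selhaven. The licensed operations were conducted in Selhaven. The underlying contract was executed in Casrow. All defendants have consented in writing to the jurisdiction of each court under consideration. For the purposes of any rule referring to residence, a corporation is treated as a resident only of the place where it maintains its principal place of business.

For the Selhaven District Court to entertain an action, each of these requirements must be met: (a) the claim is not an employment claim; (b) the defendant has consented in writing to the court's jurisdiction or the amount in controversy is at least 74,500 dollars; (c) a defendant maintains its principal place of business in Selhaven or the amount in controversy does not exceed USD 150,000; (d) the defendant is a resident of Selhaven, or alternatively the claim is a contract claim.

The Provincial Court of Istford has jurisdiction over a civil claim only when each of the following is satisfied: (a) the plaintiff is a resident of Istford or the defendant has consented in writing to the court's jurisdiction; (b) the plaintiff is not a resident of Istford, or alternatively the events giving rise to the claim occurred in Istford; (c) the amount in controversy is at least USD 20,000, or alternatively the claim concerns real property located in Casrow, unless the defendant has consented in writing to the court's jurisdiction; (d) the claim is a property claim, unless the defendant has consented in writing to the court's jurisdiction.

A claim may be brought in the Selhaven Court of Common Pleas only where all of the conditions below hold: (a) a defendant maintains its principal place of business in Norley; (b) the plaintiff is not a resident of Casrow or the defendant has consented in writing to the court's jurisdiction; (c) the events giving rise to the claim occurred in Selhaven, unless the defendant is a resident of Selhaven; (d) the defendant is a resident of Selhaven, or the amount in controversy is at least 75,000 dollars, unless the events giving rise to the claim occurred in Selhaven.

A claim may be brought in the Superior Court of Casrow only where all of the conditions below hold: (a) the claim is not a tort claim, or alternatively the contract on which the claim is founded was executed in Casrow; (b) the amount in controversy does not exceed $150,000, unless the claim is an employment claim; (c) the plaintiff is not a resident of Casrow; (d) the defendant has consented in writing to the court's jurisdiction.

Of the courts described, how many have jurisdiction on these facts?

4

The Selhaven District Court:
  (a) The claim is a contract claim, not an employment claim. Satisfied.
  (b) Every defendant has filed written consent, so one alternative holds. Satisfied.
  (c) The amount in controversy is 68,500 dollars, within the $150,000 ceiling, which satisfies one of the alternatives. Satisfied.
  (d) The claim is a contract claim, so one alternative holds. Satisfied.
  → The court has jurisdiction.
The Provincial Court of Istford:
  (a) Every defendant has filed written consent, so one alternative holds. Met.
  (b) The plaintiff resides in Norley, which is not Istford, so this disjunct is met. Met.
  (c) The amount in controversy is $68,500, which meets the 20,000 dollars floor, which satisfies one of the alternatives. Satisfied.
  (d) The claim is a contract claim, not a property claim. But every defendant has filed written consent, and the 'unless' clause therefore excuses the requirement. Condition met.
  → Jurisdiction lies.
The Selhaven Court of Common Pleas:
  (a) Okafor Holdings has its principal place of business in Norley. Met.
  (b) The plaintiff resides in Norley, which is not Casrow, which satisfies one of the alternatives. Satisfied.
  (c) The operative events occurred in Selhaven. Condition met.
  (d) The defendant resides in Norley, not Selhaven; the amount in controversy is $68,500, below the $75,000 floor — every alternative fails. But the operative events occurred in Selhaven, and the 'unless' clause therefore excuses the requirement. Met.
  → All conditions met; jurisdiction exists.
The Superior Court of Casrow:
  (a) The claim is a contract claim, not a tort claim, so this disjunct is met. Satisfied.
  (b) The amount in controversy is USD 68,500, within the $150,000 ceiling. Condition met.
  (c) The plaintiff resides in Norley, which is not Casrow. Condition met.
  (d) Every defendant has filed written consent. Met.
  → The court has jurisdiction.
Courts with jurisdiction: the Selhaven District Court, the Provincial Court of Istford, the Selhaven Court of Common Pleas, the Superior Court of Casrow — 4 in total.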